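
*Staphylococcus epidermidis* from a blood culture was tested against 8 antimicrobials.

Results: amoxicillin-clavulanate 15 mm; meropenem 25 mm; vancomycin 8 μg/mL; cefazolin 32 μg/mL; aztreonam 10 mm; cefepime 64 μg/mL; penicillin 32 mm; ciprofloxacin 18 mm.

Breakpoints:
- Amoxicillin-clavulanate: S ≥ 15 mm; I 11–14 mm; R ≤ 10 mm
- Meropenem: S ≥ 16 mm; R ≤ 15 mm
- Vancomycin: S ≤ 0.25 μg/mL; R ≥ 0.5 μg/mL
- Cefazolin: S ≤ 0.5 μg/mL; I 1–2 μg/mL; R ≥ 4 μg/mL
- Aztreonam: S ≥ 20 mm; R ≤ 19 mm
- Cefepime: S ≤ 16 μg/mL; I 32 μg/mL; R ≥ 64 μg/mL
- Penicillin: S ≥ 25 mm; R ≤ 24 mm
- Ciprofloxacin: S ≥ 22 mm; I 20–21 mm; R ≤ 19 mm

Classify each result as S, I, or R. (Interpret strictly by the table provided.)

Amoxicillin-clavulanate: 15 mm is ≥ 15 mm ⇒ S
Meropenem 25 mm: ≥ 16 mm → Susceptible
Vancomycin (8 μg/mL) ≥ 0.5 μg/mL → Resistant
Cefazolin: 32 μg/mL is ≥ 4 μg/mL — resistant
Aztreonam 10 mm: ≤ 19 mm → resistant
Cefepime: 64 μg/mL is ≥ 64 μg/mL ⇒ Resistant
Penicillin: 32 mm is ≥ 25 mm → susceptible
Ciprofloxacin 18 mm: ≤ 19 mm → R

S, S, R, R, R, R, S, R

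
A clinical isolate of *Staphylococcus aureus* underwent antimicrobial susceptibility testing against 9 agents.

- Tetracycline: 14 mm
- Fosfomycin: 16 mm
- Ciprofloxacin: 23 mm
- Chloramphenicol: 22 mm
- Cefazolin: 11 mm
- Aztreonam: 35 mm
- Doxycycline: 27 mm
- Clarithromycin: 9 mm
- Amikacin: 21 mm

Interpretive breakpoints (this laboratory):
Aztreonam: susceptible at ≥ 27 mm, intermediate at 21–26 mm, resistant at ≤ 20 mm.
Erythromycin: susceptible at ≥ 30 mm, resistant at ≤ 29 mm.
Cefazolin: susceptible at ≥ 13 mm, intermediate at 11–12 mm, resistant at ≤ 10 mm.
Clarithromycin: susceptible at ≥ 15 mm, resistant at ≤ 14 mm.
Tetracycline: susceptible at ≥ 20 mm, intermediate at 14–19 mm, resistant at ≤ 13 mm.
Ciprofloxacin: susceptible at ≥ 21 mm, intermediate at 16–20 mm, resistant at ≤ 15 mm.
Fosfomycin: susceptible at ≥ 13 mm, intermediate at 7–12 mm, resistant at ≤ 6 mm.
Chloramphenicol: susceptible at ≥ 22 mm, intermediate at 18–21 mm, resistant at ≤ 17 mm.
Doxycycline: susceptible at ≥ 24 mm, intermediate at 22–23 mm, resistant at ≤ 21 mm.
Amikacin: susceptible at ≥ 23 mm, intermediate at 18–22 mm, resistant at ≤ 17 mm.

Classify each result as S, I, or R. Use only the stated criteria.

Tetracycline: 14 mm is in 14–19 mm ⇒ I
Fosfomycin: 16 mm is ≥ 13 mm → Susceptible
Ciprofloxacin (23 mm) ≥ 21 mm ⇒ S
Chloramphenicol (22 mm) ≥ 22 mm — Susceptible
Cefazolin: 11 mm is in 11–12 mm — Intermediate
Aztreonam: 35 mm is ≥ 27 mm → Susceptible
Doxycycline (27 mm) ≥ 24 mm ⇒ S
Clarithromycin 9 mm: ≤ 14 mm ⇒ resistant
Amikacin 21 mm: in 18–22 mm → I

I, S, S, S, I, S, S, R, I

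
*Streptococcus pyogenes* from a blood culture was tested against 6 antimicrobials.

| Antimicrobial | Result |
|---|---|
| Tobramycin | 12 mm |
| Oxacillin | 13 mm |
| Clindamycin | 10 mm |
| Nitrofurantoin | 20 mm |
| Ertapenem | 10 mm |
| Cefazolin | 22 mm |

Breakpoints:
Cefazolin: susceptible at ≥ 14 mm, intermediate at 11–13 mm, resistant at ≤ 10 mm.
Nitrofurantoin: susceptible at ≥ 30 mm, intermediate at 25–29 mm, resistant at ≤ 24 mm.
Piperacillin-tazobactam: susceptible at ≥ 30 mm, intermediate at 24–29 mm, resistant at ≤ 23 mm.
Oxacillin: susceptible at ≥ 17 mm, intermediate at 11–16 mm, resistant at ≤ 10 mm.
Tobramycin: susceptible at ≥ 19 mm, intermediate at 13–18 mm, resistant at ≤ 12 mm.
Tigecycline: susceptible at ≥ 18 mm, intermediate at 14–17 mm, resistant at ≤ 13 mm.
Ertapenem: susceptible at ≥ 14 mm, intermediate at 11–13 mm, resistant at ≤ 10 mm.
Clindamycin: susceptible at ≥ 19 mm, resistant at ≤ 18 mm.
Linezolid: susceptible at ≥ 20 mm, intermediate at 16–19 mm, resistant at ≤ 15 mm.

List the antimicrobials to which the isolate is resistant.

tobramycin, clindamycin, nitrofurantoin, ertapenem

Tobramycin 12 mm: ≤ 12 mm ⇒ Resistant
Oxacillin 13 mm: in 11–16 mm ⇒ intermediate
Clindamycin (10 mm) ≤ 18 mm ⇒ Resistant
Nitrofurantoin (20 mm) ≤ 24 mm → R
Ertapenem (10 mm) ≤ 10 mm — resistant
Cefazolin 22 mm: ≥ 14 mm — Susceptible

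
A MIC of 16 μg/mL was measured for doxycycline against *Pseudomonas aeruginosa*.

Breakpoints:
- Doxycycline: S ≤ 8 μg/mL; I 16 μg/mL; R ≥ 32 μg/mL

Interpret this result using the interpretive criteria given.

Doxycycline 16 μg/mL: = 16 μg/mL → intermediate

I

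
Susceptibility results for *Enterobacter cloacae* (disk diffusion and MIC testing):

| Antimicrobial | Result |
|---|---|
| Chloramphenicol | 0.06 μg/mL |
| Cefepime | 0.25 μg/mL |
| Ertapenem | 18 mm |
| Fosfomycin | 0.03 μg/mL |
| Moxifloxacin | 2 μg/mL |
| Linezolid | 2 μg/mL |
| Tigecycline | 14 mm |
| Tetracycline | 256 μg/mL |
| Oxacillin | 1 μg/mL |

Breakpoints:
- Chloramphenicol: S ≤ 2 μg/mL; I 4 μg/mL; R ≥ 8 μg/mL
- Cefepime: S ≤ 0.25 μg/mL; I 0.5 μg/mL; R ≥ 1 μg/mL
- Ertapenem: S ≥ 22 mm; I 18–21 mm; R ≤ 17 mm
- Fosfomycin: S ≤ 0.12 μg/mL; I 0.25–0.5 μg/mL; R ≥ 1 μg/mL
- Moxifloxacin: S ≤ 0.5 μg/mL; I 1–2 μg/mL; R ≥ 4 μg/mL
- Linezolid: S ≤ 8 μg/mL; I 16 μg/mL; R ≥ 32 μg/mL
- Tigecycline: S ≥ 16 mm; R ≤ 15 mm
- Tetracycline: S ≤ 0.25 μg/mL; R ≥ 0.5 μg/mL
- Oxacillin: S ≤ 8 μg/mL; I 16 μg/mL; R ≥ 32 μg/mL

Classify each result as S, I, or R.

S, S, I, S, I, S, R, R, S

Chloramphenicol 0.06 μg/mL: ≤ 2 μg/mL — susceptible
Cefepime 0.25 μg/mL: ≤ 0.25 μg/mL — susceptible
Ertapenem 18 mm: in 18–21 mm ⇒ Intermediate
Fosfomycin (0.03 μg/mL) ≤ 0.12 μg/mL → susceptible
Moxifloxacin 2 μg/mL: in 1–2 μg/mL — intermediate
Linezolid: 2 μg/mL is ≤ 8 μg/mL ⇒ susceptible
Tigecycline 14 mm: ≤ 15 mm → R
Tetracycline 256 μg/mL: ≥ 0.5 μg/mL — resistant
Oxacillin: 1 μg/mL is ≤ 8 μg/mL — Susceptible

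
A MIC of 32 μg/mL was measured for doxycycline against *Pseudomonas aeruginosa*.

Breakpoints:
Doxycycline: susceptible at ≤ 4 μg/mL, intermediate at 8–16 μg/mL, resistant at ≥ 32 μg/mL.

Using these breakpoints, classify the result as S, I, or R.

Resistant

Doxycycline (32 μg/mL) ≥ 32 μg/mL → R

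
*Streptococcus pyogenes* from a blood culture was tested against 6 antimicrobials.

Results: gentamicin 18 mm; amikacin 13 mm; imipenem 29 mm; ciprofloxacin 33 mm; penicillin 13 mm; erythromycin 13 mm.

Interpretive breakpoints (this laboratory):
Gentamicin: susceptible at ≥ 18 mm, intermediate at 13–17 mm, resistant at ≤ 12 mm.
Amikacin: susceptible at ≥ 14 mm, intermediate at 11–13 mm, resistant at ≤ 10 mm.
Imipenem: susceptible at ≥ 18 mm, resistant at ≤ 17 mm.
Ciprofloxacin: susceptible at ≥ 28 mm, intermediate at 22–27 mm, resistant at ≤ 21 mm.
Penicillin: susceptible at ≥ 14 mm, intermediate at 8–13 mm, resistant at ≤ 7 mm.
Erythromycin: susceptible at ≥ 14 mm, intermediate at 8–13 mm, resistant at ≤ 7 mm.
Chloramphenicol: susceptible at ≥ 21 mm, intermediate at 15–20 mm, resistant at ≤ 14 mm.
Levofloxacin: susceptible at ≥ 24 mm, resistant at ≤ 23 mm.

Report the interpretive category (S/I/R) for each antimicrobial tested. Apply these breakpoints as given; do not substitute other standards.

Gentamicin 18 mm: ≥ 18 mm ⇒ Susceptible
Amikacin: 13 mm is in 11–13 mm → I
Imipenem: 29 mm is ≥ 18 mm → Susceptible
Ciprofloxacin 33 mm: ≥ 28 mm → Susceptible
Penicillin: 13 mm is in 8–13 mm — Intermediate
Erythromycin (13 mm) in 8–13 mm → intermediate

S, I, S, S, I, I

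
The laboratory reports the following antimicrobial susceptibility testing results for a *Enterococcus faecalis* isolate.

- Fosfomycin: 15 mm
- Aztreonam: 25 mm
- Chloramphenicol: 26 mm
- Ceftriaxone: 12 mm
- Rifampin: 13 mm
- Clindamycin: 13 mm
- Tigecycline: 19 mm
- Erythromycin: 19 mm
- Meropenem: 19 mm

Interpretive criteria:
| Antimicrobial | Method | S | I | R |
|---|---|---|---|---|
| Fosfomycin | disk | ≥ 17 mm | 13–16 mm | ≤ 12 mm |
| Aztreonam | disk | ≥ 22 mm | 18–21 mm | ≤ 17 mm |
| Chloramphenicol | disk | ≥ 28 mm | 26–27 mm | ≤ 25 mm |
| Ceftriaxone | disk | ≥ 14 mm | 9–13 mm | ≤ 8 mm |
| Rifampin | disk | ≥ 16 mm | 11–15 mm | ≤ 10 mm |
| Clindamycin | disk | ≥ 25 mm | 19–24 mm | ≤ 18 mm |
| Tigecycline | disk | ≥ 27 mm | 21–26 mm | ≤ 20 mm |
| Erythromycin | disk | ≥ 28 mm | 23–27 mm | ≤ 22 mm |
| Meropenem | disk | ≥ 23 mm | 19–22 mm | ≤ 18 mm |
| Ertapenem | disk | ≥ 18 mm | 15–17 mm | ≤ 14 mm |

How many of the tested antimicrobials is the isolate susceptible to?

1

Fosfomycin 15 mm: in 13–16 mm → I
Aztreonam 25 mm: ≥ 22 mm ⇒ S
Chloramphenicol: 26 mm is in 26–27 mm ⇒ Intermediate
Ceftriaxone 12 mm: in 9–13 mm → intermediate
Rifampin (13 mm) in 11–15 mm → Intermediate
Clindamycin: 13 mm is ≤ 18 mm → Resistant
Tigecycline 19 mm: ≤ 20 mm → R
Erythromycin (19 mm) ≤ 22 mm ⇒ R
Meropenem: 19 mm is in 19–22 mm — intermediate
Susceptible: 1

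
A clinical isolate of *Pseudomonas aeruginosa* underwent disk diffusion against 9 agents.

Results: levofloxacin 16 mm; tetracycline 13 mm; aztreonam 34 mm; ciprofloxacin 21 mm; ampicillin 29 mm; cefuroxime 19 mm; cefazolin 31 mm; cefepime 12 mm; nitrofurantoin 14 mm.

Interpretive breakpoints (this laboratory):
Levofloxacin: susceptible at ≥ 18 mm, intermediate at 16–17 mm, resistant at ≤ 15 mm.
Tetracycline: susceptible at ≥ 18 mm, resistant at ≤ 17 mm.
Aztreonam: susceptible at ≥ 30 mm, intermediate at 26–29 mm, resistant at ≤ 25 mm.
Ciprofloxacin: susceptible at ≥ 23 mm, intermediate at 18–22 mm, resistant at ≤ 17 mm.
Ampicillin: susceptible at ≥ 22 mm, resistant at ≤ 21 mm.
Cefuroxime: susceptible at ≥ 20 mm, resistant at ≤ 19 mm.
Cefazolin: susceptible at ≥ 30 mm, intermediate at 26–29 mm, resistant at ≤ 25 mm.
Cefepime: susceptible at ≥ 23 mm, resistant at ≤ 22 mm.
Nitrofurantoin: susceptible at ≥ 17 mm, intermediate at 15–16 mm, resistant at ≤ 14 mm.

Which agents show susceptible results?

aztreonam, ampicillin, cefazolin

Levofloxacin: 16 mm is in 16–17 mm ⇒ I
Tetracycline (13 mm) ≤ 17 mm ⇒ R
Aztreonam: 34 mm is ≥ 30 mm — S
Ciprofloxacin (21 mm) in 18–22 mm ⇒ intermediate
Ampicillin 29 mm: ≥ 22 mm → S
Cefuroxime 19 mm: ≤ 19 mm ⇒ Resistant
Cefazolin (31 mm) ≥ 30 mm ⇒ susceptible
Cefepime (12 mm) ≤ 22 mm ⇒ resistant
Nitrofurantoin 14 mm: ≤ 14 mm ⇒ resistant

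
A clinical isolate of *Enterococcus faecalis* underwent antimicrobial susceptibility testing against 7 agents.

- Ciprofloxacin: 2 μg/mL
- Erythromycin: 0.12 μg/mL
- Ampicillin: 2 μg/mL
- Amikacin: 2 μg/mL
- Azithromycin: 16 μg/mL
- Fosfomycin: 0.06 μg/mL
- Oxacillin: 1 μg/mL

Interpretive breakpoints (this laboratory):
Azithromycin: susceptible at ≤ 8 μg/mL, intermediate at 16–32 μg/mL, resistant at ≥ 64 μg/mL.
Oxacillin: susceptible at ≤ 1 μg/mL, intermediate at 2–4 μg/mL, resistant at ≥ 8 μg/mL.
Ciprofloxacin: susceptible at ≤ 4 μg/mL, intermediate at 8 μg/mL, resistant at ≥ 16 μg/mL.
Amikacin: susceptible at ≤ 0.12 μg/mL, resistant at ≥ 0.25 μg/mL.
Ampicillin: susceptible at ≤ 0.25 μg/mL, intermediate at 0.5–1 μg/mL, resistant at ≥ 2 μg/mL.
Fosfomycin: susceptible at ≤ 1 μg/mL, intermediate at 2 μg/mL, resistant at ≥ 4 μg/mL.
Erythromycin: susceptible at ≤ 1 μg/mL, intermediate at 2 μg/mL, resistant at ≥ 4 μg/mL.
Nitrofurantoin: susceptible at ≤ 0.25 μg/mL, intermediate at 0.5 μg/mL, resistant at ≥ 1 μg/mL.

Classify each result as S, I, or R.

S, S, R, R, I, S, S

Ciprofloxacin 2 μg/mL: ≤ 4 μg/mL → susceptible
Erythromycin 0.12 μg/mL: ≤ 1 μg/mL — S
Ampicillin (2 μg/mL) ≥ 2 μg/mL — R
Amikacin 2 μg/mL: ≥ 0.25 μg/mL ⇒ resistant
Azithromycin 16 μg/mL: in 16–32 μg/mL → Intermediate
Fosfomycin (0.06 μg/mL) ≤ 1 μg/mL ⇒ S
Oxacillin: 1 μg/mL is ≤ 1 μg/mL — Susceptible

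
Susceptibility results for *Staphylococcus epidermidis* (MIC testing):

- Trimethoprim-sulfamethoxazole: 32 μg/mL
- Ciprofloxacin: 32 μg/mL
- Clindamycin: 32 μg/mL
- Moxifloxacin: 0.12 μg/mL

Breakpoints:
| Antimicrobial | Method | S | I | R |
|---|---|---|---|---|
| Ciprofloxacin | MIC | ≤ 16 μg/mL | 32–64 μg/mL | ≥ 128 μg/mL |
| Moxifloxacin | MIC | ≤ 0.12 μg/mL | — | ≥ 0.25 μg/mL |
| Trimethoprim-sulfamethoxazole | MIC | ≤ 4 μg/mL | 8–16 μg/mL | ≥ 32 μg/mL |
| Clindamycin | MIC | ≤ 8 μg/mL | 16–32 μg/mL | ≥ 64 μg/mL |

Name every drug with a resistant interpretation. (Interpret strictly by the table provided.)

trimethoprim-sulfamethoxazole

Trimethoprim-sulfamethoxazole (32 μg/mL) ≥ 32 μg/mL → R
Ciprofloxacin: 32 μg/mL is in 32–64 μg/mL ⇒ intermediate
Clindamycin (32 μg/mL) in 16–32 μg/mL ⇒ intermediate
Moxifloxacin 0.12 μg/mL: ≤ 0.12 μg/mL ⇒ Susceptible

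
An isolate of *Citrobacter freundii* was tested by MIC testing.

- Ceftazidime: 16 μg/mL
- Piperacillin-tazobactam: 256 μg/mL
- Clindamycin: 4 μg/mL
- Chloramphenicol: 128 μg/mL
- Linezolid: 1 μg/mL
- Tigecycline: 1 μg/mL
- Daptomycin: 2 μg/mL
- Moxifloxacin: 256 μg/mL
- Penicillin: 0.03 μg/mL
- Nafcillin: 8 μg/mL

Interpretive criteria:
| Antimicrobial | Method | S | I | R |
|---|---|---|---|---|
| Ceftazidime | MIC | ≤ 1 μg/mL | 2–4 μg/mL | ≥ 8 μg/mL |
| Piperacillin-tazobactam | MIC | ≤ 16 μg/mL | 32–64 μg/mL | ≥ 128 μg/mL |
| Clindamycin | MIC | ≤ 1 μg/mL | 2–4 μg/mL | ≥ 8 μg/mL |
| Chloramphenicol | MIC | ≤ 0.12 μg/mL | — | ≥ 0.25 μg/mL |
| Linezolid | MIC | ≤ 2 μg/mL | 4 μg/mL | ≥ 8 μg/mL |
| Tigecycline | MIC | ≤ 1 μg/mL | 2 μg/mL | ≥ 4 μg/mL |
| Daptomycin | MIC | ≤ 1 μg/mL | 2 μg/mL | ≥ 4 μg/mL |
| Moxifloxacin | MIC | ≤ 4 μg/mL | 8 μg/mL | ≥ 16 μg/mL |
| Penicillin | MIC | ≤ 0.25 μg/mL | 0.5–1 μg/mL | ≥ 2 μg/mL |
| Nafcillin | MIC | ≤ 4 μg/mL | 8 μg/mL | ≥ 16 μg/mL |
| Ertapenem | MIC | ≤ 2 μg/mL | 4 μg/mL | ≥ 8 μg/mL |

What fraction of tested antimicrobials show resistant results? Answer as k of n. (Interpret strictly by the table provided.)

Ceftazidime: 16 μg/mL is ≥ 8 μg/mL ⇒ Resistant
Piperacillin-tazobactam 256 μg/mL: ≥ 128 μg/mL → Resistant
Clindamycin 4 μg/mL: in 2–4 μg/mL ⇒ intermediate
Chloramphenicol 128 μg/mL: ≥ 0.25 μg/mL → resistant
Linezolid 1 μg/mL: ≤ 2 μg/mL → S
Tigecycline: 1 μg/mL is ≤ 1 μg/mL ⇒ S
Daptomycin (2 μg/mL) = 2 μg/mL ⇒ Intermediate
Moxifloxacin (256 μg/mL) ≥ 16 μg/mL ⇒ resistant
Penicillin: 0.03 μg/mL is ≤ 0.25 μg/mL ⇒ Susceptible
Nafcillin (8 μg/mL) = 8 μg/mL ⇒ I
Resistant: 4/10

4 of 10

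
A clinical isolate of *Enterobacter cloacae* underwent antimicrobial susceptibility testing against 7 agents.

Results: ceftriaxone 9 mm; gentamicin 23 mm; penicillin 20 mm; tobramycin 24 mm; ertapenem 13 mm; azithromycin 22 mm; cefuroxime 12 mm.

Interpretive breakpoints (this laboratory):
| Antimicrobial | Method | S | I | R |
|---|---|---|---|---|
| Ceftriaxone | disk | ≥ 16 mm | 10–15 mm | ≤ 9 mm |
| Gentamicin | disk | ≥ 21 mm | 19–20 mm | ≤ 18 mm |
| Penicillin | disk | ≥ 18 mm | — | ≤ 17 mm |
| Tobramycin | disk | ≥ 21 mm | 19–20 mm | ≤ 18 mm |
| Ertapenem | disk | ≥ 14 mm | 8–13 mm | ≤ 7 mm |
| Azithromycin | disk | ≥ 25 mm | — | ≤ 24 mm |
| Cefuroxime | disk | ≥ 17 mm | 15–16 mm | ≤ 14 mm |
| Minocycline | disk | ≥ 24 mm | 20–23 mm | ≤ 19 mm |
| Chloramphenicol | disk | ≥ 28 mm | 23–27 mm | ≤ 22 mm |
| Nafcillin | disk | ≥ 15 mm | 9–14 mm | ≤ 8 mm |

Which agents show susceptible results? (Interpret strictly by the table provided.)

gentamicin, penicillin, tobramycin

Ceftriaxone: 9 mm is ≤ 9 mm ⇒ Resistant
Gentamicin: 23 mm is ≥ 21 mm → susceptible
Penicillin 20 mm: ≥ 18 mm → susceptible
Tobramycin 24 mm: ≥ 21 mm ⇒ S
Ertapenem 13 mm: in 8–13 mm → I
Azithromycin: 22 mm is ≤ 24 mm ⇒ R
Cefuroxime (12 mm) ≤ 14 mm — resistant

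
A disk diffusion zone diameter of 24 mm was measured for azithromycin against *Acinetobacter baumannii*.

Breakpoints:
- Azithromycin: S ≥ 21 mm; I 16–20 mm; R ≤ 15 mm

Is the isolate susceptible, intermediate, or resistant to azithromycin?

Susceptible

Azithromycin: 24 mm is ≥ 21 mm → S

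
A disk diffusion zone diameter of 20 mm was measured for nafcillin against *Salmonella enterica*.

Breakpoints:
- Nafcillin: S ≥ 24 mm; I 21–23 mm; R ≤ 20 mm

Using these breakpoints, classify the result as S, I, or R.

R

Nafcillin 20 mm: ≤ 20 mm → resistant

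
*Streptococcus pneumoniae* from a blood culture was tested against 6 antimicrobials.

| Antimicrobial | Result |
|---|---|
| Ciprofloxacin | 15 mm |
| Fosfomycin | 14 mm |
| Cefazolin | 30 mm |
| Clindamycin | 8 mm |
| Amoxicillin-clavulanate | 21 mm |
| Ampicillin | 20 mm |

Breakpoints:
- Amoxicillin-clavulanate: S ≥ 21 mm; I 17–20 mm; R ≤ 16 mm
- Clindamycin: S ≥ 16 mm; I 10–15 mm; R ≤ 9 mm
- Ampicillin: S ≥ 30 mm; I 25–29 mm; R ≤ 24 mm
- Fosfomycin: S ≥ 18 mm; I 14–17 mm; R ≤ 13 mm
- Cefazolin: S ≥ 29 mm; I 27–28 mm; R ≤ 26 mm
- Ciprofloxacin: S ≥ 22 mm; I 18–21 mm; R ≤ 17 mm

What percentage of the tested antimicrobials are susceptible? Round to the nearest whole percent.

Ciprofloxacin 15 mm: ≤ 17 mm — Resistant
Fosfomycin: 14 mm is in 14–17 mm — intermediate
Cefazolin: 30 mm is ≥ 29 mm — Susceptible
Clindamycin 8 mm: ≤ 9 mm — resistant
Amoxicillin-clavulanate: 21 mm is ≥ 21 mm ⇒ S
Ampicillin (20 mm) ≤ 24 mm ⇒ Resistant
Susceptible: 2/6

33%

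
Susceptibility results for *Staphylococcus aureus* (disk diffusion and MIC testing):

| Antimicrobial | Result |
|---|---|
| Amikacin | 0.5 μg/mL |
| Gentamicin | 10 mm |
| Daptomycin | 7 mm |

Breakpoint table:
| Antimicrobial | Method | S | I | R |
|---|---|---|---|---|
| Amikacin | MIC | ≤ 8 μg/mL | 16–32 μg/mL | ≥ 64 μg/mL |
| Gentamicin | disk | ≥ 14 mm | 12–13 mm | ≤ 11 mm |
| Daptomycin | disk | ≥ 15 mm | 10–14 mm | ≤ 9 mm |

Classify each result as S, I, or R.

S, R, R

Amikacin 0.5 μg/mL: ≤ 8 μg/mL → Susceptible
Gentamicin 10 mm: ≤ 11 mm ⇒ Resistant
Daptomycin: 7 mm is ≤ 9 mm — Resistant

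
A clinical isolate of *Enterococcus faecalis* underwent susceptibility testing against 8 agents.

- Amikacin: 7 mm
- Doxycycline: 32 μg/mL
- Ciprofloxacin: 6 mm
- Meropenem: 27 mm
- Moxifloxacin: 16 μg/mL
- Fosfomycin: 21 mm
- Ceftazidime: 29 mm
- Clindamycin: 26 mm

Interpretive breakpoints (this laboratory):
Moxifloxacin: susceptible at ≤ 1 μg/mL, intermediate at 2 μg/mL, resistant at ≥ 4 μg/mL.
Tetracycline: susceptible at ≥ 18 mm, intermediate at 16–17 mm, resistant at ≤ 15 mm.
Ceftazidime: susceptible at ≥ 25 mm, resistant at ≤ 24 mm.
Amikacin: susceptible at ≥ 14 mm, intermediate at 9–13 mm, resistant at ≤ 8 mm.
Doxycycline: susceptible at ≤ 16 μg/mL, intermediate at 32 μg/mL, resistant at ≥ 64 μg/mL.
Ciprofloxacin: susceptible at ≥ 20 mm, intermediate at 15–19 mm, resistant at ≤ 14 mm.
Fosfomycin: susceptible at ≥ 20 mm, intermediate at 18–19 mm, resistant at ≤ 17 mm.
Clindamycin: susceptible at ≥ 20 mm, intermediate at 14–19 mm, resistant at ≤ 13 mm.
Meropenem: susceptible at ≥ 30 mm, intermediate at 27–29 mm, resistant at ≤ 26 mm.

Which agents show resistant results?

Amikacin (7 mm) ≤ 8 mm → R
Doxycycline: 32 μg/mL is = 32 μg/mL — I
Ciprofloxacin: 6 mm is ≤ 14 mm ⇒ R
Meropenem 27 mm: in 27–29 mm ⇒ Intermediate
Moxifloxacin (16 μg/mL) ≥ 4 μg/mL → resistant
Fosfomycin 21 mm: ≥ 20 mm ⇒ S
Ceftazidime: 29 mm is ≥ 25 mm ⇒ Susceptible
Clindamycin 26 mm: ≥ 20 mm ⇒ S

amikacin, ciprofloxacin, moxifloxacin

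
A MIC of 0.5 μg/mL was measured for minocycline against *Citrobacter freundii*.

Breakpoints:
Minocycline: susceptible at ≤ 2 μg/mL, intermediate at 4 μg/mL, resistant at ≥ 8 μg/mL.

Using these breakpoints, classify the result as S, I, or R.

Minocycline (0.5 μg/mL) ≤ 2 μg/mL → susceptible

Susceptible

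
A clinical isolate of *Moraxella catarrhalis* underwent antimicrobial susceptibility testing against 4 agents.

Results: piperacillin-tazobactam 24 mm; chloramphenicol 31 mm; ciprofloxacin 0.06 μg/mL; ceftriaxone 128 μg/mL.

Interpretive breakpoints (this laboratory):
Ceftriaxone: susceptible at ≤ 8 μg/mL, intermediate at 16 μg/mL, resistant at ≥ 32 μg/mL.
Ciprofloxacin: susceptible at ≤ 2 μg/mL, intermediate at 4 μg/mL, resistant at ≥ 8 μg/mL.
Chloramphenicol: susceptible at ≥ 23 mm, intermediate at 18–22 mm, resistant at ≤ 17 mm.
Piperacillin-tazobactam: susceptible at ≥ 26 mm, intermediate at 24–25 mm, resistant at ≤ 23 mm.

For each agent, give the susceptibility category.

I, S, S, R

Piperacillin-tazobactam (24 mm) in 24–25 mm — Intermediate
Chloramphenicol 31 mm: ≥ 23 mm — S
Ciprofloxacin 0.06 μg/mL: ≤ 2 μg/mL → susceptible
Ceftriaxone 128 μg/mL: ≥ 32 μg/mL → Resistant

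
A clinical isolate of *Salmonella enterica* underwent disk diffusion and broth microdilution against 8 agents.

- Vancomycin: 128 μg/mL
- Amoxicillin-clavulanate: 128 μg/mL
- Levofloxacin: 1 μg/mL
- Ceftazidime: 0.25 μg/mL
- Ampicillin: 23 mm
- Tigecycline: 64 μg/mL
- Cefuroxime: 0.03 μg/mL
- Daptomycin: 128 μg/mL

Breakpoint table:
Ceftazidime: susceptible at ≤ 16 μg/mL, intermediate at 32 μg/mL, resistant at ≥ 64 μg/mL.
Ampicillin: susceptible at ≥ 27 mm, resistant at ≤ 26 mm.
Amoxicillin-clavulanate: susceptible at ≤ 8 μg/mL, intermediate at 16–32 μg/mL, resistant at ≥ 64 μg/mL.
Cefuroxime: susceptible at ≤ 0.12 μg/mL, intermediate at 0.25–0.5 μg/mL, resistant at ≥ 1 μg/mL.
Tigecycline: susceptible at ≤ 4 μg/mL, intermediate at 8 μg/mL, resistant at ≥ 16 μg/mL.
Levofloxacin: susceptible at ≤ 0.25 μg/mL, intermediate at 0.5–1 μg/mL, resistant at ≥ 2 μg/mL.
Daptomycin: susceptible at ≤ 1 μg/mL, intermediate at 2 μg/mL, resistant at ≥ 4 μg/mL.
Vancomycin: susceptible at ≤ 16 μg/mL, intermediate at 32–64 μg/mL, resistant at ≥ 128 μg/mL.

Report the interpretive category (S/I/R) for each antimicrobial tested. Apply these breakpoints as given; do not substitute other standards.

R, R, I, S, R, R, S, R

Vancomycin (128 μg/mL) ≥ 128 μg/mL → R
Amoxicillin-clavulanate 128 μg/mL: ≥ 64 μg/mL → R
Levofloxacin: 1 μg/mL is in 0.5–1 μg/mL ⇒ Intermediate
Ceftazidime 0.25 μg/mL: ≤ 16 μg/mL → Susceptible
Ampicillin (23 mm) ≤ 26 mm — resistant
Tigecycline: 64 μg/mL is ≥ 16 μg/mL ⇒ R
Cefuroxime 0.03 μg/mL: ≤ 0.12 μg/mL ⇒ Susceptible
Daptomycin 128 μg/mL: ≥ 4 μg/mL — R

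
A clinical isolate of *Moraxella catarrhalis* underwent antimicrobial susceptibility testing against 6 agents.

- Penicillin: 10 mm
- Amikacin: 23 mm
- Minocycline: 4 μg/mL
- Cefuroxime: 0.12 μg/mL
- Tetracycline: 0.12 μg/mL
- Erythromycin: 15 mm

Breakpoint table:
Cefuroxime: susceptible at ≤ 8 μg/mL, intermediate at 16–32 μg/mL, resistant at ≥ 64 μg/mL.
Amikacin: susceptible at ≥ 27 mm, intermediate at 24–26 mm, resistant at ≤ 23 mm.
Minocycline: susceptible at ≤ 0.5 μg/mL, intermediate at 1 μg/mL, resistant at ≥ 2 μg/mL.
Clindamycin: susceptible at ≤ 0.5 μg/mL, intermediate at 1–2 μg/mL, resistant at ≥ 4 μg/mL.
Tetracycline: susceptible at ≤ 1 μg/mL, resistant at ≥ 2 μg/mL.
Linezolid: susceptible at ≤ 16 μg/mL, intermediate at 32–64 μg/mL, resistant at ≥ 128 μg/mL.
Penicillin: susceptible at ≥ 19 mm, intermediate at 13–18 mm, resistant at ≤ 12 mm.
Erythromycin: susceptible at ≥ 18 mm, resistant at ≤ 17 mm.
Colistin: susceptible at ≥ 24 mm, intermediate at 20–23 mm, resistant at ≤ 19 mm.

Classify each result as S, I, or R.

Penicillin: 10 mm is ≤ 12 mm ⇒ Resistant
Amikacin (23 mm) ≤ 23 mm — resistant
Minocycline 4 μg/mL: ≥ 2 μg/mL ⇒ Resistant
Cefuroxime 0.12 μg/mL: ≤ 8 μg/mL — Susceptible
Tetracycline 0.12 μg/mL: ≤ 1 μg/mL — S
Erythromycin: 15 mm is ≤ 17 mm → Resistant

R, R, R, S, S, R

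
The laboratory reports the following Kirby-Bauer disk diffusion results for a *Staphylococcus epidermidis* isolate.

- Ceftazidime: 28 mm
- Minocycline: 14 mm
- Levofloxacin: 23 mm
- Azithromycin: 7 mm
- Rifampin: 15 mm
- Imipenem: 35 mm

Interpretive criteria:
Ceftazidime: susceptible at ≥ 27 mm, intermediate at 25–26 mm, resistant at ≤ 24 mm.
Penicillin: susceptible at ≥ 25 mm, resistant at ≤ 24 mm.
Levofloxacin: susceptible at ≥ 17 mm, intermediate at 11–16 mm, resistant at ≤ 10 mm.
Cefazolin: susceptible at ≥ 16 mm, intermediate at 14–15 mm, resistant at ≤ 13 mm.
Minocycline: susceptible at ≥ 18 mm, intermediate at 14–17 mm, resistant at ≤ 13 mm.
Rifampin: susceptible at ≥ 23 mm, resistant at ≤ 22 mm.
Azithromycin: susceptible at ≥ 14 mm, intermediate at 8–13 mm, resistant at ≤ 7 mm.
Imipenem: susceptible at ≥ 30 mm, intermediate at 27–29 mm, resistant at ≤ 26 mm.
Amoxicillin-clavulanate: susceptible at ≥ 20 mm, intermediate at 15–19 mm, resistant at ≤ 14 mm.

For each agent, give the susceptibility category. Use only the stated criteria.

Ceftazidime 28 mm: ≥ 27 mm — susceptible
Minocycline 14 mm: in 14–17 mm — intermediate
Levofloxacin (23 mm) ≥ 17 mm ⇒ susceptible
Azithromycin: 7 mm is ≤ 7 mm → R
Rifampin 15 mm: ≤ 22 mm — R
Imipenem: 35 mm is ≥ 30 mm — susceptible

S, I, S, R, R, S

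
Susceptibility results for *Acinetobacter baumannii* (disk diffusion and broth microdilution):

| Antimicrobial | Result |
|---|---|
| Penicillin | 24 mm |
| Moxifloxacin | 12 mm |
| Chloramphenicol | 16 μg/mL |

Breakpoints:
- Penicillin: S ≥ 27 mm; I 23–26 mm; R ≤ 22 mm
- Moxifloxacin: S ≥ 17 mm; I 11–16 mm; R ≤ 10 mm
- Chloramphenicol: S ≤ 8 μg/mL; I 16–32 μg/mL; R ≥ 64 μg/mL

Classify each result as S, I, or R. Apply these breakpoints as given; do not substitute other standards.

Penicillin: 24 mm is in 23–26 mm → I
Moxifloxacin 12 mm: in 11–16 mm → I
Chloramphenicol: 16 μg/mL is in 16–32 μg/mL ⇒ I

I, I, I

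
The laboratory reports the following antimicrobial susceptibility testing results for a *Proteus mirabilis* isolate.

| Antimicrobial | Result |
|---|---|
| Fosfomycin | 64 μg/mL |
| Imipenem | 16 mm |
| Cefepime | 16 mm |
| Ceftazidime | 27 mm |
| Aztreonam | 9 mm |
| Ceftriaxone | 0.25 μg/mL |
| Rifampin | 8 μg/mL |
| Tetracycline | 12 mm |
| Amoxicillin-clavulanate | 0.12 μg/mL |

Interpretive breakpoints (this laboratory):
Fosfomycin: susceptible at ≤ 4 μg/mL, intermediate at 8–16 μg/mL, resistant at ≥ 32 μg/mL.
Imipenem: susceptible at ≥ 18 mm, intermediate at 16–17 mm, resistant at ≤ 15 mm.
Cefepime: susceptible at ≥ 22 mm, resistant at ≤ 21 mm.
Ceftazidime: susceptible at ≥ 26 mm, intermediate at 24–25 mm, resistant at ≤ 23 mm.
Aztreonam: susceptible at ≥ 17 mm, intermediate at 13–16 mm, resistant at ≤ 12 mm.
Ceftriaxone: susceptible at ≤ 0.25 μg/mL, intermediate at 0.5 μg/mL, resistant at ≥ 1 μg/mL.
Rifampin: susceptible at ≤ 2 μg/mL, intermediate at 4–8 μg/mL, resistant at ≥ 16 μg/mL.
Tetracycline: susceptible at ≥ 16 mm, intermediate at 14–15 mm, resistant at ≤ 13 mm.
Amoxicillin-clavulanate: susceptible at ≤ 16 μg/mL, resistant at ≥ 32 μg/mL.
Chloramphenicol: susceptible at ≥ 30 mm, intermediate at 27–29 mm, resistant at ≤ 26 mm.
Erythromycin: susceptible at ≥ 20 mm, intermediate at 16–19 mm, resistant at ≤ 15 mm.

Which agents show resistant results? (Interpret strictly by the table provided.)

fosfomycin, cefepime, aztreonam, tetracycline

Fosfomycin: 64 μg/mL is ≥ 32 μg/mL → Resistant
Imipenem 16 mm: in 16–17 mm — intermediate
Cefepime: 16 mm is ≤ 21 mm — Resistant
Ceftazidime 27 mm: ≥ 26 mm → S
Aztreonam: 9 mm is ≤ 12 mm ⇒ R
Ceftriaxone: 0.25 μg/mL is ≤ 0.25 μg/mL — Susceptible
Rifampin (8 μg/mL) in 4–8 μg/mL ⇒ Intermediate
Tetracycline (12 mm) ≤ 13 mm ⇒ Resistant
Amoxicillin-clavulanate (0.12 μg/mL) ≤ 16 μg/mL — S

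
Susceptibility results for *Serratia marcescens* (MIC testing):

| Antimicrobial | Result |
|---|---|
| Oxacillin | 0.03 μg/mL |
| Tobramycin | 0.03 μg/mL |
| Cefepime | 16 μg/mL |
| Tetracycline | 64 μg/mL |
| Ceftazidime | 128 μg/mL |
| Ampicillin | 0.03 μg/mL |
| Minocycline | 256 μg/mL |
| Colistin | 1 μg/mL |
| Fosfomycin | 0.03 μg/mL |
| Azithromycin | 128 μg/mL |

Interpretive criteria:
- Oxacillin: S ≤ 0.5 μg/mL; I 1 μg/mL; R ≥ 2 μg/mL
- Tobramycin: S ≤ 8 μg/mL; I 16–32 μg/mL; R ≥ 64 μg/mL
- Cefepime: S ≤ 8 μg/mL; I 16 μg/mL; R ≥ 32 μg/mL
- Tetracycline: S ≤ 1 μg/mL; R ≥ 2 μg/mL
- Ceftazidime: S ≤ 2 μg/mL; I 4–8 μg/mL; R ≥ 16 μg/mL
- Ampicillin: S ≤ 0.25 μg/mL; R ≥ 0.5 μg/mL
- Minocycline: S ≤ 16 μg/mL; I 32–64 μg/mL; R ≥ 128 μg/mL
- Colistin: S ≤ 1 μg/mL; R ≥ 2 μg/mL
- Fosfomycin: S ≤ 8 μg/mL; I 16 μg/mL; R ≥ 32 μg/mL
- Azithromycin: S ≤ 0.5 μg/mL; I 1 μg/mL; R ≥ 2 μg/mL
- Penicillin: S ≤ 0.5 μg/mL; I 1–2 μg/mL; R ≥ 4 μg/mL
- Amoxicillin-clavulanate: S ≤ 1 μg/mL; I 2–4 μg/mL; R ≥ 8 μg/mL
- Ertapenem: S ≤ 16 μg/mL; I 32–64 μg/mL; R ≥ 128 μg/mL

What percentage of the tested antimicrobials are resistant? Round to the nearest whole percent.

40%

Oxacillin 0.03 μg/mL: ≤ 0.5 μg/mL — susceptible
Tobramycin: 0.03 μg/mL is ≤ 8 μg/mL ⇒ S
Cefepime (16 μg/mL) = 16 μg/mL ⇒ I
Tetracycline 64 μg/mL: ≥ 2 μg/mL → Resistant
Ceftazidime 128 μg/mL: ≥ 16 μg/mL — R
Ampicillin: 0.03 μg/mL is ≤ 0.25 μg/mL → Susceptible
Minocycline: 256 μg/mL is ≥ 128 μg/mL — R
Colistin (1 μg/mL) ≤ 1 μg/mL — Susceptible
Fosfomycin (0.03 μg/mL) ≤ 8 μg/mL — susceptible
Azithromycin: 128 μg/mL is ≥ 2 μg/mL → resistant
Resistant: 4/10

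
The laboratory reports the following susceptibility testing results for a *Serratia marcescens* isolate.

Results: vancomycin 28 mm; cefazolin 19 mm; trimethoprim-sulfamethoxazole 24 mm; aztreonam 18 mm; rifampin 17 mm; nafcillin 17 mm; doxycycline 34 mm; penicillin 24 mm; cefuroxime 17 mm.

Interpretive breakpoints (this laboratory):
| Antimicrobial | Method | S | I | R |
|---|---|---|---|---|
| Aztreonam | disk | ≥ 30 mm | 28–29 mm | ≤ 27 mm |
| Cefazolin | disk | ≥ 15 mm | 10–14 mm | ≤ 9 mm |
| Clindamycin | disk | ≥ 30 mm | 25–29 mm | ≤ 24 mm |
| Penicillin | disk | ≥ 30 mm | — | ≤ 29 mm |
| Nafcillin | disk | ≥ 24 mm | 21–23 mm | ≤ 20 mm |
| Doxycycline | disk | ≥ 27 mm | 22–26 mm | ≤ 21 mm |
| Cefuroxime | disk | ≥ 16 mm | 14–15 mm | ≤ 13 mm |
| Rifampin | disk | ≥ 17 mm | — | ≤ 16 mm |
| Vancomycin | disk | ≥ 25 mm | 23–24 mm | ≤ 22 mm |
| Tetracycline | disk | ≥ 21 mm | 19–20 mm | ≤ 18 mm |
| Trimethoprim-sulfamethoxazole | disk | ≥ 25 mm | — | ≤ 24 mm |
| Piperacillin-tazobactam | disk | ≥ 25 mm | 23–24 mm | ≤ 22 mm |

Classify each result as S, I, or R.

S, S, R, R, S, R, S, R, S

Vancomycin (28 mm) ≥ 25 mm → susceptible
Cefazolin 19 mm: ≥ 15 mm — Susceptible
Trimethoprim-sulfamethoxazole (24 mm) ≤ 24 mm ⇒ R
Aztreonam (18 mm) ≤ 27 mm — resistant
Rifampin (17 mm) ≥ 17 mm ⇒ S
Nafcillin 17 mm: ≤ 20 mm → Resistant
Doxycycline: 34 mm is ≥ 27 mm ⇒ susceptible
Penicillin 24 mm: ≤ 29 mm ⇒ Resistant
Cefuroxime (17 mm) ≥ 16 mm ⇒ susceptible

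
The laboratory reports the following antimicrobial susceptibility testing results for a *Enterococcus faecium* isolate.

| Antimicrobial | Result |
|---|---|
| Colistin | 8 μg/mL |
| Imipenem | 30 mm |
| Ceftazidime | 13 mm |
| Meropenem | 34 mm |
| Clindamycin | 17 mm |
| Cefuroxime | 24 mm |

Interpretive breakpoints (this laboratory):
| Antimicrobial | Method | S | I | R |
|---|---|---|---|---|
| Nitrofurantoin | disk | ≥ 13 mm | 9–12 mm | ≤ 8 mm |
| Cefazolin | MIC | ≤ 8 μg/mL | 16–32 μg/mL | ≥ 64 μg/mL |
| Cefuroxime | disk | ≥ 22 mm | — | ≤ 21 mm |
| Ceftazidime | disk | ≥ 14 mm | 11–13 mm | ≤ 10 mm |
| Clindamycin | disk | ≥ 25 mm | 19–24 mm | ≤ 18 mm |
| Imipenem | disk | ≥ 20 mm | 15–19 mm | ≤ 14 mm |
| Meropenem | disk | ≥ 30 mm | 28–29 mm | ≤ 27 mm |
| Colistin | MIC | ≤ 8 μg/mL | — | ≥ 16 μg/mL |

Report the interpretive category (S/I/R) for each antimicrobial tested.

Colistin: 8 μg/mL is ≤ 8 μg/mL ⇒ Susceptible
Imipenem (30 mm) ≥ 20 mm → susceptible
Ceftazidime (13 mm) in 11–13 mm → intermediate
Meropenem (34 mm) ≥ 30 mm → S
Clindamycin (17 mm) ≤ 18 mm ⇒ resistant
Cefuroxime (24 mm) ≥ 22 mm → Susceptible

S, S, I, S, R, S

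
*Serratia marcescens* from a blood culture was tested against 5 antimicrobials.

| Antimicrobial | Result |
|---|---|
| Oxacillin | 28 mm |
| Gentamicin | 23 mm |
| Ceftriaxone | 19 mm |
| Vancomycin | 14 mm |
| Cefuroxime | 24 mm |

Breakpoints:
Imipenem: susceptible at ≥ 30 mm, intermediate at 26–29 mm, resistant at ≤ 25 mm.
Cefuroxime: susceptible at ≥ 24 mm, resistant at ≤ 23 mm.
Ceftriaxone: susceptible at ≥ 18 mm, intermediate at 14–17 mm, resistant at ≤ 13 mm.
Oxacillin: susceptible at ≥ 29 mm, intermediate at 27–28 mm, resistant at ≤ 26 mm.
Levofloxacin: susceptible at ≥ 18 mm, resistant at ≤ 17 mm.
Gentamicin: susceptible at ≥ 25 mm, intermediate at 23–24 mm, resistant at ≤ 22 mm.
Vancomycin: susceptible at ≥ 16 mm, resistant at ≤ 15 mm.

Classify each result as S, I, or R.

Oxacillin: 28 mm is in 27–28 mm — intermediate
Gentamicin (23 mm) in 23–24 mm ⇒ Intermediate
Ceftriaxone: 19 mm is ≥ 18 mm → Susceptible
Vancomycin 14 mm: ≤ 15 mm → R
Cefuroxime: 24 mm is ≥ 24 mm — S

I, I, S, R, S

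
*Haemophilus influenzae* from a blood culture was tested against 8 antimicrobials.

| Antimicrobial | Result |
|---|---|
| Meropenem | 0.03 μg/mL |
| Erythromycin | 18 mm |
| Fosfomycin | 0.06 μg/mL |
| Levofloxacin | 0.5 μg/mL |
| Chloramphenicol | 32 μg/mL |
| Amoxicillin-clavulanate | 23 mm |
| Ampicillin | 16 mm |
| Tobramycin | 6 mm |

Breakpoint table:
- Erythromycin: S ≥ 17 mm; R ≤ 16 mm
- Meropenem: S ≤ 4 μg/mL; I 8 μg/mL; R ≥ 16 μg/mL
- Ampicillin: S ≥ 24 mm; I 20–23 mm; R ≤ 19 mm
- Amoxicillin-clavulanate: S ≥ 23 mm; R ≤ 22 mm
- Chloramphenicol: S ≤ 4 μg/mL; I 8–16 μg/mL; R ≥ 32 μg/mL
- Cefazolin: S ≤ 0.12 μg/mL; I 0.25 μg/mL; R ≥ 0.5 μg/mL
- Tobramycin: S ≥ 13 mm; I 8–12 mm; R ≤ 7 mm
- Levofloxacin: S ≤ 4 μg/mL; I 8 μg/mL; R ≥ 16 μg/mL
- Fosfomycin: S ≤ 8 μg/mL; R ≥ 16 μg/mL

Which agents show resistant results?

chloramphenicol, ampicillin, tobramycin

Meropenem (0.03 μg/mL) ≤ 4 μg/mL — Susceptible
Erythromycin: 18 mm is ≥ 17 mm — S
Fosfomycin (0.06 μg/mL) ≤ 8 μg/mL — S
Levofloxacin 0.5 μg/mL: ≤ 4 μg/mL → Susceptible
Chloramphenicol: 32 μg/mL is ≥ 32 μg/mL — R
Amoxicillin-clavulanate (23 mm) ≥ 23 mm — susceptible
Ampicillin 16 mm: ≤ 19 mm — R
Tobramycin 6 mm: ≤ 7 mm ⇒ R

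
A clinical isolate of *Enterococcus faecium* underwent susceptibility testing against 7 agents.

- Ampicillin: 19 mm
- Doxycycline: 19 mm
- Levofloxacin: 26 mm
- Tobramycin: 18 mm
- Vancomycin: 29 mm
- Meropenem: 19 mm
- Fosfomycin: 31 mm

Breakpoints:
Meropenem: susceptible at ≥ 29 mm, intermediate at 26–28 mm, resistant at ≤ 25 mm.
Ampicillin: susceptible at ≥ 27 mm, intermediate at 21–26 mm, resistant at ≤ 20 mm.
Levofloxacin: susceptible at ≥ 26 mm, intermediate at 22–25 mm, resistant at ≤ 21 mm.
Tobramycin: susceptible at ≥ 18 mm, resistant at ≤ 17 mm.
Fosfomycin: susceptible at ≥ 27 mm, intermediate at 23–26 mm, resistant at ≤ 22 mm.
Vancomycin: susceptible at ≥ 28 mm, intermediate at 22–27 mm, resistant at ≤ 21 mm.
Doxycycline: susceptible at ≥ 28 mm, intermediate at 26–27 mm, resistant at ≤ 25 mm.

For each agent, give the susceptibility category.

Ampicillin: 19 mm is ≤ 20 mm ⇒ Resistant
Doxycycline 19 mm: ≤ 25 mm — resistant
Levofloxacin: 26 mm is ≥ 26 mm → susceptible
Tobramycin (18 mm) ≥ 18 mm ⇒ susceptible
Vancomycin: 29 mm is ≥ 28 mm ⇒ susceptible
Meropenem 19 mm: ≤ 25 mm — Resistant
Fosfomycin 31 mm: ≥ 27 mm → susceptible

R, R, S, S, S, R, S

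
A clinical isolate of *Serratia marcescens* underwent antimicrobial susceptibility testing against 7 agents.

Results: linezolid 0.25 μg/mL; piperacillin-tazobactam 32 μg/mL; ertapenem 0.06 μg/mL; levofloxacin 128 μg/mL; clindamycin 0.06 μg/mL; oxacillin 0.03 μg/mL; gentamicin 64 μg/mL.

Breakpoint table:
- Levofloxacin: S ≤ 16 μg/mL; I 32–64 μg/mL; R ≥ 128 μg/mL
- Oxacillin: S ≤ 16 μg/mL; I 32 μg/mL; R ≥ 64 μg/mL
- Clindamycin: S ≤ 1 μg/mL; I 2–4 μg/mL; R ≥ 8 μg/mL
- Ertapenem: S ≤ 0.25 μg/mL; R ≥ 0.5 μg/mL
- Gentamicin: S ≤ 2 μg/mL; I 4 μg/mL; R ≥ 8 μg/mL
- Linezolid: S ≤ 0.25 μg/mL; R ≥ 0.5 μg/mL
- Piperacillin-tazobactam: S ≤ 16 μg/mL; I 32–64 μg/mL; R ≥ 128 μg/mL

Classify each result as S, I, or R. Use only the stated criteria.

S, I, S, R, S, S, R

Linezolid: 0.25 μg/mL is ≤ 0.25 μg/mL ⇒ Susceptible
Piperacillin-tazobactam 32 μg/mL: in 32–64 μg/mL → Intermediate
Ertapenem: 0.06 μg/mL is ≤ 0.25 μg/mL ⇒ Susceptible
Levofloxacin: 128 μg/mL is ≥ 128 μg/mL → resistant
Clindamycin: 0.06 μg/mL is ≤ 1 μg/mL ⇒ susceptible
Oxacillin (0.03 μg/mL) ≤ 16 μg/mL — S
Gentamicin: 64 μg/mL is ≥ 8 μg/mL — Resistant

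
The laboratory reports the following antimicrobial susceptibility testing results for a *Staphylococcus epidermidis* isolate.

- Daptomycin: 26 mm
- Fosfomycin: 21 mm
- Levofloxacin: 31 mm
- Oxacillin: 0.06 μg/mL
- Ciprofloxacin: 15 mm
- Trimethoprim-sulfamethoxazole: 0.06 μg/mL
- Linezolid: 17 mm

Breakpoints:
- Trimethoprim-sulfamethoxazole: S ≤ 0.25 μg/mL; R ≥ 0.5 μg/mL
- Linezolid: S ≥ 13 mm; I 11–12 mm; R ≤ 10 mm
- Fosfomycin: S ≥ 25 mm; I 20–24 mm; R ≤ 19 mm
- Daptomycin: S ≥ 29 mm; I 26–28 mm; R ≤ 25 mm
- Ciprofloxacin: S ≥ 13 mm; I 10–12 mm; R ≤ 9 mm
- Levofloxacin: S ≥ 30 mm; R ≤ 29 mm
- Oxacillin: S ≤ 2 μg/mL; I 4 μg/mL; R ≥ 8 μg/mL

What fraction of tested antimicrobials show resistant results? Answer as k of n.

Daptomycin: 26 mm is in 26–28 mm ⇒ I
Fosfomycin 21 mm: in 20–24 mm ⇒ intermediate
Levofloxacin (31 mm) ≥ 30 mm — S
Oxacillin (0.06 μg/mL) ≤ 2 μg/mL → susceptible
Ciprofloxacin (15 mm) ≥ 13 mm → S
Trimethoprim-sulfamethoxazole 0.06 μg/mL: ≤ 0.25 μg/mL ⇒ S
Linezolid (17 mm) ≥ 13 mm ⇒ S
Resistant: 0/7

0 of 7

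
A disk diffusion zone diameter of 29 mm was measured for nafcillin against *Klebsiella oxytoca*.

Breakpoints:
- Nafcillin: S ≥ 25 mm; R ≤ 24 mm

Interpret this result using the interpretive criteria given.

Nafcillin (29 mm) ≥ 25 mm — Susceptible

Susceptible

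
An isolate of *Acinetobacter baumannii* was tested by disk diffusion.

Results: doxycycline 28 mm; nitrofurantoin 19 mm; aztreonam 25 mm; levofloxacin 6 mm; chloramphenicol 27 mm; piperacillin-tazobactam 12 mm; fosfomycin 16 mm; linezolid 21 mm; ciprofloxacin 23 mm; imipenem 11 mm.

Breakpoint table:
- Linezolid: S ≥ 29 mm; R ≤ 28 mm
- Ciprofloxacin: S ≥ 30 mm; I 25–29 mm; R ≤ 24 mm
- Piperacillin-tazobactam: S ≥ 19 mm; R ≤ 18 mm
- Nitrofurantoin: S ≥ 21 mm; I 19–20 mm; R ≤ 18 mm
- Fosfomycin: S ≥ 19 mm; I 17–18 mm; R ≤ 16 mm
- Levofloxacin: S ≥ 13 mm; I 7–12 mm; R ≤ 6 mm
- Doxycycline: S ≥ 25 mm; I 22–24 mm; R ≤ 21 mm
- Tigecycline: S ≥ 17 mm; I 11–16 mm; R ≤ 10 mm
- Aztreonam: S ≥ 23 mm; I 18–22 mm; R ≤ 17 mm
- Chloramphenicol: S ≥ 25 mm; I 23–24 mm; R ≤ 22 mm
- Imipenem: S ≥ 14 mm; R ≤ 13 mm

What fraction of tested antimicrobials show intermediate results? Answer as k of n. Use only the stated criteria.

Doxycycline: 28 mm is ≥ 25 mm ⇒ susceptible
Nitrofurantoin: 19 mm is in 19–20 mm → Intermediate
Aztreonam: 25 mm is ≥ 23 mm — S
Levofloxacin (6 mm) ≤ 6 mm — R
Chloramphenicol 27 mm: ≥ 25 mm → S
Piperacillin-tazobactam (12 mm) ≤ 18 mm — Resistant
Fosfomycin 16 mm: ≤ 16 mm — R
Linezolid 21 mm: ≤ 28 mm → Resistant
Ciprofloxacin 23 mm: ≤ 24 mm → resistant
Imipenem (11 mm) ≤ 13 mm — resistant
Intermediate: 1/10

1 of 10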